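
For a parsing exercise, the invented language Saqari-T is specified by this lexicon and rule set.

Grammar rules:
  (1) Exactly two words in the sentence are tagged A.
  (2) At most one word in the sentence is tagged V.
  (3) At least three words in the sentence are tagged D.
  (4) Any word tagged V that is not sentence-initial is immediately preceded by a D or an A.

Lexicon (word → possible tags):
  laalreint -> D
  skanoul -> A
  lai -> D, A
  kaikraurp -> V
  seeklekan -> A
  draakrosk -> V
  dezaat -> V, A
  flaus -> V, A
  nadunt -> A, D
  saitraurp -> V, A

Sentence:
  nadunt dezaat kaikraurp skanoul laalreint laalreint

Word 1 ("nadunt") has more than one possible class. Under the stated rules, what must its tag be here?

D

Candidates per position — 1:nadunt {A,D}; 2:dezaat {V,A}; 3:kaikraurp {V}; 4:skanoul {A}; 5:laalreint {D}; 6:laalreint {D}.
Position 1: tagging it A would leave rule 3 unsatisfiable, so it must be D.
Position 2: tagging it V would leave rule 1 unsatisfiable, so it must be A.
That leaves exactly one tagging: D A V A D D.
Rule-by-rule: rule 1 satisfied; rule 2 satisfied; rule 3 satisfied; rule 4 satisfied.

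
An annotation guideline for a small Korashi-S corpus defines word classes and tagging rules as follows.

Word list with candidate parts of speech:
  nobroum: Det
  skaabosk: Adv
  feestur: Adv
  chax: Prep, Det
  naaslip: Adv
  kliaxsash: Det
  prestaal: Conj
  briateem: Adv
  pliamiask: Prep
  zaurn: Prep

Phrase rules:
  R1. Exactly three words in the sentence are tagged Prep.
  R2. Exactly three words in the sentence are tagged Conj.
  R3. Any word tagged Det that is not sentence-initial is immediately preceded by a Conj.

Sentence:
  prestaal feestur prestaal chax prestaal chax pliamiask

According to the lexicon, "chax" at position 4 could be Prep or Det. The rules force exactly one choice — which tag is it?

Prep

Candidates per position — 1:prestaal {Conj}; 2:feestur {Adv}; 3:prestaal {Conj}; 4:chax {Prep,Det}; 5:prestaal {Conj}; 6:chax {Prep,Det}; 7:pliamiask {Prep}.
Position 4: tagging it Det would leave rule 1 unsatisfiable, so it must be Prep.
Position 6: tagging it Det would leave rule 1 unsatisfiable, so it must be Prep.
The only consistent sequence is: Conj Adv Conj Prep Conj Prep Prep.
Verifying each rule — rule 1 ok; rule 2 ok; rule 3 ok.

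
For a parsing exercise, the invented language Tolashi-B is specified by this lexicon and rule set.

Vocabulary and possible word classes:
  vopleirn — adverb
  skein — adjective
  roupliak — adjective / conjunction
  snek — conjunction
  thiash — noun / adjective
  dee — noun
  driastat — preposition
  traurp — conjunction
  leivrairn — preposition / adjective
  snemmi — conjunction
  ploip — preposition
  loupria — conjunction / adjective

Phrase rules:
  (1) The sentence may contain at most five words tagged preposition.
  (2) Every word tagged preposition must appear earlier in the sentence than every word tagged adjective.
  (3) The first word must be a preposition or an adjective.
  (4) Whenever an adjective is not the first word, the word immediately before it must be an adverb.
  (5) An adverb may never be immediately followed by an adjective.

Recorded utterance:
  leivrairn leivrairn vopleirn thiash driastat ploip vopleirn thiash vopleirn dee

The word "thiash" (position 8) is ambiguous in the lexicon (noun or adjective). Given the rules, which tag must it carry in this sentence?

noun

Candidates per position — 1:leivrairn {preposition,adjective}; 2:leivrairn {preposition,adjective}; 3:vopleirn {adverb}; 4:thiash {noun,adjective}; 5:driastat {preposition}; 6:ploip {preposition}; 7:vopleirn {adverb}; 8:thiash {noun,adjective}; 9:vopleirn {adverb}; 10:dee {noun}.
Word 1 cannot be adjective — rule 2 would then fail for every completion. It is preposition.
Word 2 cannot be adjective — rule 2 would then fail for every completion. It is preposition.
Word 4 cannot be adjective — rule 2 would then fail for every completion. It is noun.
Word 8 cannot be adjective — rule 5 would then fail for every completion. It is noun.
So the tagging must be: preposition preposition adverb noun preposition preposition adverb noun adverb noun.
Check: rule 1 holds; rule 2 holds; rule 3 holds; rule 4 holds; rule 5 holds.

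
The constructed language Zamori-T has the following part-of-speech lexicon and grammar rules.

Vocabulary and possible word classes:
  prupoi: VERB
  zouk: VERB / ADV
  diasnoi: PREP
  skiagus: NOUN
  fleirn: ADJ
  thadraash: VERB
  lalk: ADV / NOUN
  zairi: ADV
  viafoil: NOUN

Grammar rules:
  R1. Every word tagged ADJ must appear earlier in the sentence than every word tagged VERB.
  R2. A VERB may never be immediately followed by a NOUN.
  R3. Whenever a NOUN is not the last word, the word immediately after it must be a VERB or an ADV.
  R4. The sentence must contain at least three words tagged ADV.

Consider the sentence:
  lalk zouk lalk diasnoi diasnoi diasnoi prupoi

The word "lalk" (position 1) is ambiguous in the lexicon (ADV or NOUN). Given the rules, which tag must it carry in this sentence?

Candidates per position — 1:lalk {ADV,NOUN}; 2:zouk {VERB,ADV}; 3:lalk {ADV,NOUN}; 4:diasnoi {PREP}; 5:diasnoi {PREP}; 6:diasnoi {PREP}; 7:prupoi {VERB}.
If word 1 were NOUN, no tagging could satisfy rule 4; so word 1 is ADV.
If word 2 were VERB, no tagging could satisfy rule 4; so word 2 is ADV.
If word 3 were NOUN, no tagging could satisfy rule 3; so word 3 is ADV.
The unique satisfying tagging is: ADV ADV ADV PREP PREP PREP VERB.
Checking: rule 1 holds; rule 2 holds; rule 3 holds; rule 4 holds.

ADV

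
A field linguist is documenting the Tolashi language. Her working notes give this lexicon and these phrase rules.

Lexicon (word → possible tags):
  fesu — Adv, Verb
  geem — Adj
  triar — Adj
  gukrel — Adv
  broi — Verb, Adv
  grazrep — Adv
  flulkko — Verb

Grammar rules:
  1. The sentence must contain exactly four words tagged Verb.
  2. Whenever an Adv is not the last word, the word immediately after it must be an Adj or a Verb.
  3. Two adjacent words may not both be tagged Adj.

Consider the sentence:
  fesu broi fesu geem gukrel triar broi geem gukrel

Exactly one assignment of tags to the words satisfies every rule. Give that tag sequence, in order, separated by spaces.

Candidates per position — 1:fesu {Adv,Verb}; 2:broi {Verb,Adv}; 3:fesu {Adv,Verb}; 4:geem {Adj}; 5:gukrel {Adv}; 6:triar {Adj}; 7:broi {Verb,Adv}; 8:geem {Adj}; 9:gukrel {Adv}.
Position 1: tagging it Adv would leave rule 1 unsatisfiable, so it must be Verb.
Position 2: tagging it Adv would leave rule 1 unsatisfiable, so it must be Verb.
Position 3: tagging it Adv would leave rule 1 unsatisfiable, so it must be Verb.
Position 7: tagging it Adv would leave rule 1 unsatisfiable, so it must be Verb.
The only consistent sequence is: Verb Verb Verb Adj Adv Adj Verb Adj Adv.
Rule-by-rule: rule 1 satisfied; rule 2 satisfied; rule 3 satisfied.

Verb Verb Verb Adj Adv Adj Verb Adj Adv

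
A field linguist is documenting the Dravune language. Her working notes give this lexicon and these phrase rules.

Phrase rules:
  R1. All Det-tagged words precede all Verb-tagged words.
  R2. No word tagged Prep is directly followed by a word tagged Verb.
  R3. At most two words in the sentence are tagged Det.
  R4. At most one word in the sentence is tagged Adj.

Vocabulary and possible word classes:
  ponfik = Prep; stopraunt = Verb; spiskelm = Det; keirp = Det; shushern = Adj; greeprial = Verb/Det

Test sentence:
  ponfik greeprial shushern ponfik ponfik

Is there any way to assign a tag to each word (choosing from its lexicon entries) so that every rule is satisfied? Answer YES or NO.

YES

Candidates per position — 1:ponfik {Prep}; 2:greeprial {Verb,Det}; 3:shushern {Adj}; 4:ponfik {Prep}; 5:ponfik {Prep}.
One satisfying assignment: Prep Det Adj Prep Prep.
Check: rule 1 ok; rule 2 ok; rule 3 ok; rule 4 ok.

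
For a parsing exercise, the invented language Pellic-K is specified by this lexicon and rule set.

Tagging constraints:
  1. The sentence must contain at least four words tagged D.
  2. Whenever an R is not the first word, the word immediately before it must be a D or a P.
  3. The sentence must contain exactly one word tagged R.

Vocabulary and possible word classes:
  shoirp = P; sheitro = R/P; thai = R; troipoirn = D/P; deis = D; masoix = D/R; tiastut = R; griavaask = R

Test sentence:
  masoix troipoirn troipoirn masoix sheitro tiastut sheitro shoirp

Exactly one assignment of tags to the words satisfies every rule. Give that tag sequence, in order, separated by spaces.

D D D D P R P P

Candidates per position — 1:masoix {D,R}; 2:troipoirn {D,P}; 3:troipoirn {D,P}; 4:masoix {D,R}; 5:sheitro {R,P}; 6:tiastut {R}; 7:sheitro {R,P}; 8:shoirp {P}.
Position 1: R is ruled out by rule 1; that leaves D.
Position 2: P is ruled out by rule 1; that leaves D.
Position 3: P is ruled out by rule 1; that leaves D.
Position 4: R is ruled out by rule 1; that leaves D.
Position 5: R is ruled out by rule 2; that leaves P.
Position 7: R is ruled out by rule 2; that leaves P.
The only consistent sequence is: D D D D P R P P.
Check: rule 1 holds; rule 2 holds; rule 3 holds.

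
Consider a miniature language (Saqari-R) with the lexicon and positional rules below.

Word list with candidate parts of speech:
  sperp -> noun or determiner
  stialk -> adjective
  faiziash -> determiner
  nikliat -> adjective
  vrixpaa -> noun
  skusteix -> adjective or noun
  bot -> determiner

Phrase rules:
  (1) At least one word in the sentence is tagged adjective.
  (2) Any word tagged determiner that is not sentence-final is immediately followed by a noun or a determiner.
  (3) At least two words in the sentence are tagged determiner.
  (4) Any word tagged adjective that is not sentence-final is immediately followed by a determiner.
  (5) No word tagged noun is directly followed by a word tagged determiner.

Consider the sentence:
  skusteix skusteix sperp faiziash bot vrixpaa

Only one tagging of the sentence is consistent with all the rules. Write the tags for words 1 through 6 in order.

Candidates per position — 1:skusteix {adjective,noun}; 2:skusteix {adjective,noun}; 3:sperp {noun,determiner}; 4:faiziash {determiner}; 5:bot {determiner}; 6:vrixpaa {noun}.
Position 1: tagging it adjective would leave rule 4 unsatisfiable, so it must be noun.
Position 2: tagging it noun would leave rule 1 unsatisfiable, so it must be adjective.
Position 3: tagging it noun would leave rule 4 unsatisfiable, so it must be determiner.
That leaves exactly one tagging: noun adjective determiner determiner determiner noun.
Rule-by-rule: rule 1 ✓; rule 2 ✓; rule 3 ✓; rule 4 ✓; rule 5 ✓.

noun adjective determiner determiner determiner noun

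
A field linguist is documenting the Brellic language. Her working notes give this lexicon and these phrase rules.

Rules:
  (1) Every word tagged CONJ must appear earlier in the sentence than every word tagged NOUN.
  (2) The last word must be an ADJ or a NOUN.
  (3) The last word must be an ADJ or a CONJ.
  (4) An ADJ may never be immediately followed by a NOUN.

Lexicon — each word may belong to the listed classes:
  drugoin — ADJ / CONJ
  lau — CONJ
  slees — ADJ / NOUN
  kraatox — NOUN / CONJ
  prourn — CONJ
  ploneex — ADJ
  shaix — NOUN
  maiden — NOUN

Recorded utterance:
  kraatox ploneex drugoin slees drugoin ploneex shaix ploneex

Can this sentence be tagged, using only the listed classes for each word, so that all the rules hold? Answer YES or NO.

Candidates per position — 1:kraatox {NOUN,CONJ}; 2:ploneex {ADJ}; 3:drugoin {ADJ,CONJ}; 4:slees {ADJ,NOUN}; 5:drugoin {ADJ,CONJ}; 6:ploneex {ADJ}; 7:shaix {NOUN}; 8:ploneex {ADJ}.
Rule 4 cannot be satisfied by any choice of tags from the lexicon.
So there is no consistent tagging.

NO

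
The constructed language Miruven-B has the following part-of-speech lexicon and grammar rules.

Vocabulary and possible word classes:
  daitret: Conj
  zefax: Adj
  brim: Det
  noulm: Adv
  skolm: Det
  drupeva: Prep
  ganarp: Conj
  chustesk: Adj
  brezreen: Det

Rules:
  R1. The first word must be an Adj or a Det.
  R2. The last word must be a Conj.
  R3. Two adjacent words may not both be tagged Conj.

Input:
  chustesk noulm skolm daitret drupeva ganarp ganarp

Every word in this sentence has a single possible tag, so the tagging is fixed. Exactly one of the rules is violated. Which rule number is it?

3

Fixed tagging: Adj Adv Det Conj Prep Conj Conj.
Rule check: R1 pass, R2 pass, R3 fail.
Only rule 3 fails.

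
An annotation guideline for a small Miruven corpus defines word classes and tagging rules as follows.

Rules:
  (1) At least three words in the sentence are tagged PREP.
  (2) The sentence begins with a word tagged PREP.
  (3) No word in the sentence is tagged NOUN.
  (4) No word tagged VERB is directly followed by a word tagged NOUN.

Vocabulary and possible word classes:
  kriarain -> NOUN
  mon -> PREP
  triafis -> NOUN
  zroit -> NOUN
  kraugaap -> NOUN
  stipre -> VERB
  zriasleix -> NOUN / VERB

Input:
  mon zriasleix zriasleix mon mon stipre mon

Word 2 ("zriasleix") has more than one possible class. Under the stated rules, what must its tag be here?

Candidates per position — 1:mon {PREP}; 2:zriasleix {NOUN,VERB}; 3:zriasleix {NOUN,VERB}; 4:mon {PREP}; 5:mon {PREP}; 6:stipre {VERB}; 7:mon {PREP}.
If word 2 were NOUN, no tagging could satisfy rule 3; so word 2 is VERB.
If word 3 were NOUN, no tagging could satisfy rule 3; so word 3 is VERB.
The only consistent sequence is: PREP VERB VERB PREP PREP VERB PREP.
Rule-by-rule: rule 1 ✓; rule 2 ✓; rule 3 ✓; rule 4 ✓.

VERB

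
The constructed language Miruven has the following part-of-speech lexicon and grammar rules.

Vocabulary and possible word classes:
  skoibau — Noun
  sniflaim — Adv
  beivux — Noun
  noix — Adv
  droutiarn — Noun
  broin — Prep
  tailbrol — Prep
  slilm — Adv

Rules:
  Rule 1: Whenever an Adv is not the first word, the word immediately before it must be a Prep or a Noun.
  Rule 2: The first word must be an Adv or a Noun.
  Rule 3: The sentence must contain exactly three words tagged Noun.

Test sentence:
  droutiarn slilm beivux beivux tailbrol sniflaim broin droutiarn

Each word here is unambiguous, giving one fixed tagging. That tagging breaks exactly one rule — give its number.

Fixed tagging: Noun Adv Noun Noun Prep Adv Prep Noun.
Applying the rules: R1 ✓, R2 ✓, R3 ✗.
Only rule 3 fails.

3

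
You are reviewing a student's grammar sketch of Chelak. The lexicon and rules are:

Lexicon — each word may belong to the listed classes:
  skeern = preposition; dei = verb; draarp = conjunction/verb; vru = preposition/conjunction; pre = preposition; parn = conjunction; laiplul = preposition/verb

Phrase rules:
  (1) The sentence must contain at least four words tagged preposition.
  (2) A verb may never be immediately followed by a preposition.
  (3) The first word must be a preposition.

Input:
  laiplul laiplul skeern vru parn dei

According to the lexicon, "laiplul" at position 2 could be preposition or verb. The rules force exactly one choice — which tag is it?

Candidates per position — 1:laiplul {preposition,verb}; 2:laiplul {preposition,verb}; 3:skeern {preposition}; 4:vru {preposition,conjunction}; 5:parn {conjunction}; 6:dei {verb}.
Word 1 cannot be verb — rule 1 would then fail for every completion. It is preposition.
Word 2 cannot be verb — rule 1 would then fail for every completion. It is preposition.
Word 4 cannot be conjunction — rule 1 would then fail for every completion. It is preposition.
The unique satisfying tagging is: preposition preposition preposition preposition conjunction verb.
Checking: rule 1 satisfied; rule 2 satisfied; rule 3 satisfied.

preposition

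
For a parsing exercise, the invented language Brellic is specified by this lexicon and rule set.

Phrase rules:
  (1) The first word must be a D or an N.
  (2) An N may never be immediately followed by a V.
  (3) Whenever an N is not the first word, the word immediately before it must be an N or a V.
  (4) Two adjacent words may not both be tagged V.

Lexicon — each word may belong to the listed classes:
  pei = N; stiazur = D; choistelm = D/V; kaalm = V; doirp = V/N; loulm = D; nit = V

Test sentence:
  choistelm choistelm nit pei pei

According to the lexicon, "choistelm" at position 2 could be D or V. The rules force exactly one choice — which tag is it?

D

Candidates per position — 1:choistelm {D,V}; 2:choistelm {D,V}; 3:nit {V}; 4:pei {N}; 5:pei {N}.
If word 1 were V, no tagging could satisfy rule 1; so word 1 is D.
If word 2 were V, no tagging could satisfy rule 4; so word 2 is D.
That leaves exactly one tagging: D D V N N.
Verifying each rule — rule 1 holds; rule 2 holds; rule 3 holds; rule 4 holds.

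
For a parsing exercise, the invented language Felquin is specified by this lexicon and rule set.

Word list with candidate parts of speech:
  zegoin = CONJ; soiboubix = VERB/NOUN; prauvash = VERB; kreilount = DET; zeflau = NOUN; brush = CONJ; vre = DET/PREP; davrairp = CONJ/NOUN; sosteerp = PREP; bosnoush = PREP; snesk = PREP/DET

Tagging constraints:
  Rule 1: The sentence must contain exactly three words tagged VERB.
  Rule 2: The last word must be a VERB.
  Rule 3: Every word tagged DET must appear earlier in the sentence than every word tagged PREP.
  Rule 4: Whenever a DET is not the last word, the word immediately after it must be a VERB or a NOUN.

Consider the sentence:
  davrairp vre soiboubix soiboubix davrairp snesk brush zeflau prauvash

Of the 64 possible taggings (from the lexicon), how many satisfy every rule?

Candidates per position — 1:davrairp {CONJ,NOUN}; 2:vre {DET,PREP}; 3:soiboubix {VERB,NOUN}; 4:soiboubix {VERB,NOUN}; 5:davrairp {CONJ,NOUN}; 6:snesk {PREP,DET}; 7:brush {CONJ}; 8:zeflau {NOUN}; 9:prauvash {VERB}.
There are 64 candidate sequences in total.
Checking each against the rules leaves 8 sequences.
Count = 8.

8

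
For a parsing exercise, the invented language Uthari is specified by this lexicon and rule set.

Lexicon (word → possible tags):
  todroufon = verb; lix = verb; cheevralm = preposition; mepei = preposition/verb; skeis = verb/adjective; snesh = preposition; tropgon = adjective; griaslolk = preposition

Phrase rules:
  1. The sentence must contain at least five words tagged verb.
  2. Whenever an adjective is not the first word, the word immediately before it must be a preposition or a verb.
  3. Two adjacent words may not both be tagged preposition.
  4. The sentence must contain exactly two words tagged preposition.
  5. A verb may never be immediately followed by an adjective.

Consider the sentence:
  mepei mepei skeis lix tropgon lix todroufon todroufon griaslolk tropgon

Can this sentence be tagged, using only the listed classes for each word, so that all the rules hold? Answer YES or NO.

Candidates per position — 1:mepei {preposition,verb}; 2:mepei {preposition,verb}; 3:skeis {verb,adjective}; 4:lix {verb}; 5:tropgon {adjective}; 6:lix {verb}; 7:todroufon {verb}; 8:todroufon {verb}; 9:griaslolk {preposition}; 10:tropgon {adjective}.
Rule 5 cannot be satisfied by any choice of tags from the lexicon.
So there is no consistent tagging.

NO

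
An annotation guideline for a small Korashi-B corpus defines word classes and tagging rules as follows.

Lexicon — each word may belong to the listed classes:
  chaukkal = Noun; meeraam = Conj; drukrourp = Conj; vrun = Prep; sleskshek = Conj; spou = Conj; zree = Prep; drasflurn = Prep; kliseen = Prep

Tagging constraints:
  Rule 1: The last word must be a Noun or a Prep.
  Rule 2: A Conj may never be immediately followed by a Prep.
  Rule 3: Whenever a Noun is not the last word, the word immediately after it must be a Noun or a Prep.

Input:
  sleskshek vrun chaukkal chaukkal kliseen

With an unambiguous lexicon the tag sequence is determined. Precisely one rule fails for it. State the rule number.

Fixed tagging: Conj Prep Noun Noun Prep.
Applying the rules: R1 ✓, R2 ✗, R3 ✓.
Only rule 2 fails.

2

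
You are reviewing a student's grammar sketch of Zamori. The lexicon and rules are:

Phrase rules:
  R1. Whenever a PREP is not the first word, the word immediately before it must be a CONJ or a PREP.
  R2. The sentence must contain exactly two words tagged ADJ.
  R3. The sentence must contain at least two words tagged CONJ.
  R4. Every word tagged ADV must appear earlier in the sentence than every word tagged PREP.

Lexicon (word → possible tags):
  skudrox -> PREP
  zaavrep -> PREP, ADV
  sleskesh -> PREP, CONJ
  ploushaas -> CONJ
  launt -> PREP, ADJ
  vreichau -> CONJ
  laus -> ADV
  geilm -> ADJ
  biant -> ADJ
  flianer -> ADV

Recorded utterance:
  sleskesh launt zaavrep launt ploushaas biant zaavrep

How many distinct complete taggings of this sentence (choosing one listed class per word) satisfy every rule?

Candidates per position — 1:sleskesh {PREP,CONJ}; 2:launt {PREP,ADJ}; 3:zaavrep {PREP,ADV}; 4:launt {PREP,ADJ}; 5:ploushaas {CONJ}; 6:biant {ADJ}; 7:zaavrep {PREP,ADV}.
There are 32 candidate sequences in total.
Every candidate sequence violates at least one rule; no consistent tagging exists.
Count = 0.

0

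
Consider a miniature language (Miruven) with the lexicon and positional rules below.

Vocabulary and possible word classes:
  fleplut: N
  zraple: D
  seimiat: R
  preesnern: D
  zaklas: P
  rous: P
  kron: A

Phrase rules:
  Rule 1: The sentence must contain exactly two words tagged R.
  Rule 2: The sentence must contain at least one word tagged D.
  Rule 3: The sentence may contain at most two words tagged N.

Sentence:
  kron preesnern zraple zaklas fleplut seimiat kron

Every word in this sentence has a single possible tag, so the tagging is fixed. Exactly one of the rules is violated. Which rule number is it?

1

Fixed tagging: A D D P N R A.
Rule check: R1 fails, R2 ok, R3 ok.
Only rule 1 fails.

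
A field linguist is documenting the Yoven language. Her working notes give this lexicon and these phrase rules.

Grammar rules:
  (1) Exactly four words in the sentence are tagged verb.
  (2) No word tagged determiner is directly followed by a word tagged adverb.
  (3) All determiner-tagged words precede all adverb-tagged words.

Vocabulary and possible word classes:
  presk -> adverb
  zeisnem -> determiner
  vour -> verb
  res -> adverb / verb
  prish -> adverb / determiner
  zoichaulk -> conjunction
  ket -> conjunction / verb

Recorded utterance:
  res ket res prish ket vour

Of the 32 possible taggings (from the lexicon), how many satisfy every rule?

6

Candidates per position — 1:res {adverb,verb}; 2:ket {conjunction,verb}; 3:res {adverb,verb}; 4:prish {adverb,determiner}; 5:ket {conjunction,verb}; 6:vour {verb}.
There are 32 candidate sequences in total.
Checking each against the rules leaves 6 sequences.
Count = 6.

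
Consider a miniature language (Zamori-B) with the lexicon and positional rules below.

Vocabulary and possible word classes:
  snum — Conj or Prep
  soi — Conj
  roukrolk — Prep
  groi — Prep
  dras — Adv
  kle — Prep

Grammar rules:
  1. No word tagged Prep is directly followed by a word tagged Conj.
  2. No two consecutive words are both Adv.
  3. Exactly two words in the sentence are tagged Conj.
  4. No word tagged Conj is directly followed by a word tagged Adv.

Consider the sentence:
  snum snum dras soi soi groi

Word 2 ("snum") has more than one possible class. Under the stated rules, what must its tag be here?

Candidates per position — 1:snum {Conj,Prep}; 2:snum {Conj,Prep}; 3:dras {Adv}; 4:soi {Conj}; 5:soi {Conj}; 6:groi {Prep}.
Position 1: tagging it Conj would leave rule 3 unsatisfiable, so it must be Prep.
Position 2: tagging it Conj would leave rule 1 unsatisfiable, so it must be Prep.
That leaves exactly one tagging: Prep Prep Adv Conj Conj Prep.
Check: rule 1 ok; rule 2 ok; rule 3 ok; rule 4 ok.

Prep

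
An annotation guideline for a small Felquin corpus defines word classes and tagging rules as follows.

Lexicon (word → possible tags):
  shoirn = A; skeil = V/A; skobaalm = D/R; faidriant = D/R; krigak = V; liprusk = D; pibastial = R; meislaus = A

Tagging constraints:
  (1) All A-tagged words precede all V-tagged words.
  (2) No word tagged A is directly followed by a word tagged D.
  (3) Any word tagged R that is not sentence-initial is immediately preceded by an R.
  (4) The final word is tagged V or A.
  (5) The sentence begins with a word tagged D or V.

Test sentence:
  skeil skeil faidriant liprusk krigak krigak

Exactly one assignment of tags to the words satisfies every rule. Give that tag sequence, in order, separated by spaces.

Candidates per position — 1:skeil {V,A}; 2:skeil {V,A}; 3:faidriant {D,R}; 4:liprusk {D}; 5:krigak {V}; 6:krigak {V}.
Word 1 cannot be A — rule 5 would then fail for every completion. It is V.
Word 2 cannot be A — rule 1 would then fail for every completion. It is V.
Word 3 cannot be R — rule 3 would then fail for every completion. It is D.
That leaves exactly one tagging: V V D D V V.
Verifying each rule — rule 1 satisfied; rule 2 satisfied; rule 3 satisfied; rule 4 satisfied; rule 5 satisfied.

V V D D V V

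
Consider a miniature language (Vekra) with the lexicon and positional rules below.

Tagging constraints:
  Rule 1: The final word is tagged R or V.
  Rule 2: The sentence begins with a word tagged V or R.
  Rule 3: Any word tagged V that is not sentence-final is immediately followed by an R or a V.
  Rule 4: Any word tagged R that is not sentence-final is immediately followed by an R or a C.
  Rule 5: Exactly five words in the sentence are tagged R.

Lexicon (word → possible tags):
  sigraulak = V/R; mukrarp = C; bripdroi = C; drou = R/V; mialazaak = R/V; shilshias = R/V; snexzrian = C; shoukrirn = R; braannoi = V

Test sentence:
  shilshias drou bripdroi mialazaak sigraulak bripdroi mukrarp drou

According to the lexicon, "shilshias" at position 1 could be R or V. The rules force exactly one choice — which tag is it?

R

Candidates per position — 1:shilshias {R,V}; 2:drou {R,V}; 3:bripdroi {C}; 4:mialazaak {R,V}; 5:sigraulak {V,R}; 6:bripdroi {C}; 7:mukrarp {C}; 8:drou {R,V}.
Position 1: V is ruled out by rule 5; that leaves R.
Position 2: V is ruled out by rule 3; that leaves R.
Position 4: V is ruled out by rule 5; that leaves R.
Position 5: V is ruled out by rule 3; that leaves R.
Position 8: V is ruled out by rule 5; that leaves R.
The only consistent sequence is: R R C R R C C R.
Checking: rule 1 ✓; rule 2 ✓; rule 3 ✓; rule 4 ✓; rule 5 ✓.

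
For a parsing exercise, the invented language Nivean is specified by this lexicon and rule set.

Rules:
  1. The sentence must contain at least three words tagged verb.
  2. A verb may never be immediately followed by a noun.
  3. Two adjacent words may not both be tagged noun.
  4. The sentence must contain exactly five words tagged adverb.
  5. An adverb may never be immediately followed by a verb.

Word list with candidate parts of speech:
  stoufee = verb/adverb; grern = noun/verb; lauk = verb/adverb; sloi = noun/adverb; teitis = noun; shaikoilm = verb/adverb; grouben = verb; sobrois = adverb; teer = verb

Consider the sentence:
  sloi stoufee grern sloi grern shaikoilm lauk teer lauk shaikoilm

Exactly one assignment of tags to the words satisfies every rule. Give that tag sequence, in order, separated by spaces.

Candidates per position — 1:sloi {noun,adverb}; 2:stoufee {verb,adverb}; 3:grern {noun,verb}; 4:sloi {noun,adverb}; 5:grern {noun,verb}; 6:shaikoilm {verb,adverb}; 7:lauk {verb,adverb}; 8:teer {verb}; 9:lauk {verb,adverb}; 10:shaikoilm {verb,adverb}.
If word 6 were adverb, no tagging could satisfy rule 5; so word 6 is verb.
If word 7 were adverb, no tagging could satisfy rule 5; so word 7 is verb.
If word 9 were verb, no tagging could satisfy rule 4; so word 9 is adverb.
If word 10 were verb, no tagging could satisfy rule 4; so word 10 is adverb.
If word 1 were noun, no tagging could satisfy rule 4; so word 1 is adverb.
If word 2 were verb, no tagging could satisfy rule 4; so word 2 is adverb.
If word 3 were verb, no tagging could satisfy rule 5; so word 3 is noun.
If word 4 were noun, no tagging could satisfy rule 3; so word 4 is adverb.
If word 5 were verb, no tagging could satisfy rule 5; so word 5 is noun.
The only consistent sequence is: adverb adverb noun adverb noun verb verb verb adverb adverb.
Checking: rule 1 satisfied; rule 2 satisfied; rule 3 satisfied; rule 4 satisfied; rule 5 satisfied.

adverb adverb noun adverb noun verb verb verb adverb adverb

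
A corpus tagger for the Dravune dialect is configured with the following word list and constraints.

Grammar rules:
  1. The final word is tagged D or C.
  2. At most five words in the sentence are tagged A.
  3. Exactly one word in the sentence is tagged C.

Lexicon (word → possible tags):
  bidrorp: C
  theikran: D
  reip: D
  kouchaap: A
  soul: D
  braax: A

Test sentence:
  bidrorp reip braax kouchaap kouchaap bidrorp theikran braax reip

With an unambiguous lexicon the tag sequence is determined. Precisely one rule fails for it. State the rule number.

Fixed tagging: C D A A A C D A D.
Applying the rules: R1 holds, R2 holds, R3 violated.
Only rule 3 fails.

3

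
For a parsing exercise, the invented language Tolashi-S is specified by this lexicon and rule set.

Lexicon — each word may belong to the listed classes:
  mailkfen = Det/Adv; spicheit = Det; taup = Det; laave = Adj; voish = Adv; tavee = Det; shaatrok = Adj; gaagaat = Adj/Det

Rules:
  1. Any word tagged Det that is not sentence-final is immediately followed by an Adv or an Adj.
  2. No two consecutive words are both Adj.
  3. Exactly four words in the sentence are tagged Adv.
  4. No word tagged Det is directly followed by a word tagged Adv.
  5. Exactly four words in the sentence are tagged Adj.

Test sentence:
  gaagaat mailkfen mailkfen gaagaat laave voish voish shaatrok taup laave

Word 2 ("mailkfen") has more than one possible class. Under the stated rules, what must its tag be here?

Adv

Candidates per position — 1:gaagaat {Adj,Det}; 2:mailkfen {Det,Adv}; 3:mailkfen {Det,Adv}; 4:gaagaat {Adj,Det}; 5:laave {Adj}; 6:voish {Adv}; 7:voish {Adv}; 8:shaatrok {Adj}; 9:taup {Det}; 10:laave {Adj}.
Word 2 cannot be Det — rule 3 would then fail for every completion. It is Adv.
Word 3 cannot be Det — rule 3 would then fail for every completion. It is Adv.
Word 4 cannot be Adj — rule 2 would then fail for every completion. It is Det.
Word 1 cannot be Det — rule 4 would then fail for every completion. It is Adj.
So the tagging must be: Adj Adv Adv Det Adj Adv Adv Adj Det Adj.
Checking: rule 1 holds; rule 2 holds; rule 3 holds; rule 4 holds; rule 5 holds.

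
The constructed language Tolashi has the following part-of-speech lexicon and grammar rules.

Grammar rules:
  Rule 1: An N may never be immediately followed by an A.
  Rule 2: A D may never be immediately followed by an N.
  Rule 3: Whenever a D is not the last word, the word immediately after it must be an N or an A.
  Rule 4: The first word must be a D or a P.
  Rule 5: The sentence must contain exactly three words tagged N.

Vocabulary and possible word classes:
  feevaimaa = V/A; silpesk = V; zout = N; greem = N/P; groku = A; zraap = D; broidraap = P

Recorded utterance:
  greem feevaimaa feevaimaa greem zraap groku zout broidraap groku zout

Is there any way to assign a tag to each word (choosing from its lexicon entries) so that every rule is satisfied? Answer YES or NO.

Candidates per position — 1:greem {N,P}; 2:feevaimaa {V,A}; 3:feevaimaa {V,A}; 4:greem {N,P}; 5:zraap {D}; 6:groku {A}; 7:zout {N}; 8:broidraap {P}; 9:groku {A}; 10:zout {N}.
One satisfying assignment: P V V N D A N P A N.
Rule-by-rule: rule 1 ✓; rule 2 ✓; rule 3 ✓; rule 4 ✓; rule 5 ✓.

YES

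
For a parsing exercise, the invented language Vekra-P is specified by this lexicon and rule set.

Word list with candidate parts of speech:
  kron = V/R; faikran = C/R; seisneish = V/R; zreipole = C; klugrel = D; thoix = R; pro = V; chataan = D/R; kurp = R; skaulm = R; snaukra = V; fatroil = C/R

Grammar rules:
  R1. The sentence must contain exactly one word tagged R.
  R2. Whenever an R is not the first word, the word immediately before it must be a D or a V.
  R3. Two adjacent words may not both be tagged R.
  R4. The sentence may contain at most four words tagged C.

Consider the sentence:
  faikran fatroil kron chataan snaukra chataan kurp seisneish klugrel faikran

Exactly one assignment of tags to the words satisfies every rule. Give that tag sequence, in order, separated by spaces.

C C V D V D R V D C

Candidates per position — 1:faikran {C,R}; 2:fatroil {C,R}; 3:kron {V,R}; 4:chataan {D,R}; 5:snaukra {V}; 6:chataan {D,R}; 7:kurp {R}; 8:seisneish {V,R}; 9:klugrel {D}; 10:faikran {C,R}.
If word 1 were R, no tagging could satisfy rule 1; so word 1 is C.
If word 2 were R, no tagging could satisfy rule 1; so word 2 is C.
If word 3 were R, no tagging could satisfy rule 1; so word 3 is V.
If word 4 were R, no tagging could satisfy rule 1; so word 4 is D.
If word 6 were R, no tagging could satisfy rule 1; so word 6 is D.
If word 8 were R, no tagging could satisfy rule 1; so word 8 is V.
If word 10 were R, no tagging could satisfy rule 1; so word 10 is C.
The only consistent sequence is: C C V D V D R V D C.
Checking: rule 1 satisfied; rule 2 satisfied; rule 3 satisfied; rule 4 satisfied.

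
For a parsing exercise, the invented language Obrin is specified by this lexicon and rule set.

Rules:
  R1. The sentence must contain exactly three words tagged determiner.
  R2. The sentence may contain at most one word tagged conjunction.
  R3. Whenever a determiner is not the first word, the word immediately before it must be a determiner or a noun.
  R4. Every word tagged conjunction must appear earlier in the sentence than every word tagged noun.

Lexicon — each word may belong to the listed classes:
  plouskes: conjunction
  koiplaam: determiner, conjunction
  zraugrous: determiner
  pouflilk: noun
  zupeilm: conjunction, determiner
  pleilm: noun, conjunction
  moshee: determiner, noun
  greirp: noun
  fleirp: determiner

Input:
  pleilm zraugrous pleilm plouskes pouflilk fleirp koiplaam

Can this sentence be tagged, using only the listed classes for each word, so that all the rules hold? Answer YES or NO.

NO

Candidates per position — 1:pleilm {noun,conjunction}; 2:zraugrous {determiner}; 3:pleilm {noun,conjunction}; 4:plouskes {conjunction}; 5:pouflilk {noun}; 6:fleirp {determiner}; 7:koiplaam {determiner,conjunction}.
Every candidate sequence violates at least one rule; no consistent tagging exists.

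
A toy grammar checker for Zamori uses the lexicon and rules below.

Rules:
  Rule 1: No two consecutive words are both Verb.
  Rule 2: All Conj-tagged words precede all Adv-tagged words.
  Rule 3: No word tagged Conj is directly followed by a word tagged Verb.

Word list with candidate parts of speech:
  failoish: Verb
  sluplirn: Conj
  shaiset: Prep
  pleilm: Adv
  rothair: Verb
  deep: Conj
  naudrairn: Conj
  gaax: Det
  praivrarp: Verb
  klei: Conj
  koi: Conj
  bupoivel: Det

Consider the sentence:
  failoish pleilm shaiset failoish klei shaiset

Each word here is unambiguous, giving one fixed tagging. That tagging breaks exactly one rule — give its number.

Fixed tagging: Verb Adv Prep Verb Conj Prep.
Rule check: R1 pass, R2 fail, R3 pass.
Only rule 2 fails.

2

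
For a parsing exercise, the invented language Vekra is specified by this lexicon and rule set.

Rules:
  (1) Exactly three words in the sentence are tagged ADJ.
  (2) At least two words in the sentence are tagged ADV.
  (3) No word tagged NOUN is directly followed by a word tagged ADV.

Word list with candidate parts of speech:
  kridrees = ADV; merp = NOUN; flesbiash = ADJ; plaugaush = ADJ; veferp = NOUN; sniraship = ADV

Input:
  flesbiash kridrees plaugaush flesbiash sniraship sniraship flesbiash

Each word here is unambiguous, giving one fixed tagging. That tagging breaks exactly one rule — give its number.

1

Fixed tagging: ADJ ADV ADJ ADJ ADV ADV ADJ.
Applying the rules: R1 violated, R2 holds, R3 holds.
Only rule 1 fails.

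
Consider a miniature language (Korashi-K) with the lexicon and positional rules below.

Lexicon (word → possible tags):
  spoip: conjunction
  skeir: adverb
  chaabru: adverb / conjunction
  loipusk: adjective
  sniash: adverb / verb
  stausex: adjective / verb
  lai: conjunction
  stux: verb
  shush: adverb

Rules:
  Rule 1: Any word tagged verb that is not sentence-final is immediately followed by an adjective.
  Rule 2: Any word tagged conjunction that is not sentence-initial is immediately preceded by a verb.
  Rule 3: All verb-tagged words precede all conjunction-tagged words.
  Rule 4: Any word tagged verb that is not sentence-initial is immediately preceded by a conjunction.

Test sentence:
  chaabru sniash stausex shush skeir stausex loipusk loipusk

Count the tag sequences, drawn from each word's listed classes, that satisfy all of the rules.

Candidates per position — 1:chaabru {adverb,conjunction}; 2:sniash {adverb,verb}; 3:stausex {adjective,verb}; 4:shush {adverb}; 5:skeir {adverb}; 6:stausex {adjective,verb}; 7:loipusk {adjective}; 8:loipusk {adjective}.
There are 16 candidate sequences in total.
The sequences that satisfy every rule: adverb adverb adjective adverb adverb adjective adjective adjective; conjunction adverb adjective adverb adverb adjective adjective adjective.
Count = 2.

2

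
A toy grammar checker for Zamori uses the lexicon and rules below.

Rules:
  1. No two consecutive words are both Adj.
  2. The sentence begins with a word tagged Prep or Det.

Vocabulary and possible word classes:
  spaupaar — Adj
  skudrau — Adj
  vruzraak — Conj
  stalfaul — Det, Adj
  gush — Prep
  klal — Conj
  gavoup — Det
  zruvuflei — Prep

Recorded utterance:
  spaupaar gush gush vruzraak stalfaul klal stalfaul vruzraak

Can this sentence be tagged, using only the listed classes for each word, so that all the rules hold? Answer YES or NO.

NO

Candidates per position — 1:spaupaar {Adj}; 2:gush {Prep}; 3:gush {Prep}; 4:vruzraak {Conj}; 5:stalfaul {Det,Adj}; 6:klal {Conj}; 7:stalfaul {Det,Adj}; 8:vruzraak {Conj}.
Rule 2 cannot be satisfied by any choice of tags from the lexicon.
So there is no consistent tagging.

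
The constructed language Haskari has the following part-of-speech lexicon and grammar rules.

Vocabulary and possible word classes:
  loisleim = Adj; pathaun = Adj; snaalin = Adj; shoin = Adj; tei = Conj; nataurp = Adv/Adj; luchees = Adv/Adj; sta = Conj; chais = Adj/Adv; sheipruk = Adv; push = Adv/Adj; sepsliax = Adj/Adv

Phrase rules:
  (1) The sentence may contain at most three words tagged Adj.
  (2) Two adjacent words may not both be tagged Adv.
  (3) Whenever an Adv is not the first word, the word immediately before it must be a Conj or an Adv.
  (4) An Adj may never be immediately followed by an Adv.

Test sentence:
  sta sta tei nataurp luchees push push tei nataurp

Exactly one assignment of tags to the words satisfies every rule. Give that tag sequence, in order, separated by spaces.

Conj Conj Conj Adv Adj Adj Adj Conj Adv

Candidates per position — 1:sta {Conj}; 2:sta {Conj}; 3:tei {Conj}; 4:nataurp {Adv,Adj}; 5:luchees {Adv,Adj}; 6:push {Adv,Adj}; 7:push {Adv,Adj}; 8:tei {Conj}; 9:nataurp {Adv,Adj}.
The remaining ambiguous positions (4, 5, 6, 7, 9) are resolved jointly — only one combination satisfies every rule.
The unique satisfying tagging is: Conj Conj Conj Adv Adj Adj Adj Conj Adv.
Checking: rule 1 holds; rule 2 holds; rule 3 holds; rule 4 holds.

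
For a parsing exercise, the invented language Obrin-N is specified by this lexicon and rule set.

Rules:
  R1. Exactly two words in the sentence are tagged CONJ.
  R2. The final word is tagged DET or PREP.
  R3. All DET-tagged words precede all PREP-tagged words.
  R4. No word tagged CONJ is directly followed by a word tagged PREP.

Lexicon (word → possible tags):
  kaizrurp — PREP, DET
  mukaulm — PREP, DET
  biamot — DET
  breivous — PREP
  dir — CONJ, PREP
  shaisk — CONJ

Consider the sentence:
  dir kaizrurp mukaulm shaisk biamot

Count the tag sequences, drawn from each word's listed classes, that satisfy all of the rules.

Candidates per position — 1:dir {CONJ,PREP}; 2:kaizrurp {PREP,DET}; 3:mukaulm {PREP,DET}; 4:shaisk {CONJ}; 5:biamot {DET}.
There are 8 candidate sequences in total.
The sequences that satisfy every rule: CONJ DET DET CONJ DET.
Count = 1.

1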